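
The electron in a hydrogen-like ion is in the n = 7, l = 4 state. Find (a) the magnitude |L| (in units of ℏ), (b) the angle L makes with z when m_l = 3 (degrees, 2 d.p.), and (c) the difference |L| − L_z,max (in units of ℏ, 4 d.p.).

|L| = 2√5 ℏ ≈ 4.472ℏ; θ(m_l=3) ≈ 47.87°; |L|−L_z,max ≈ 0.4721ℏ

|L| = ℏ√(4·5) = 2√5 ℏ ≈ 4.472ℏ.
For m_l = 3: cos θ = 3/√20, θ ≈ 47.87°.
|L| − L_z,max = (2√5 − 4)ℏ ≈ 0.4721ℏ.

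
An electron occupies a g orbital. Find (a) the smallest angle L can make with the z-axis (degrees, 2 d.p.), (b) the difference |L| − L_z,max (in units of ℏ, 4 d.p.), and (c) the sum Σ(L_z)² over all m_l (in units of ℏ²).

θ_min ≈ 26.57°; |L|−L_z,max ≈ 0.4721ℏ; Σ(L_z)² = 60 ℏ²

The letter g corresponds to l = 4.
cos θ_min = 4/√20, so θ_min ≈ 26.57°.
|L| − L_z,max = (2√5 − 4)ℏ ≈ 0.4721ℏ.
Σ m_l² = 60, so Σ(L_z)² = 60 ℏ².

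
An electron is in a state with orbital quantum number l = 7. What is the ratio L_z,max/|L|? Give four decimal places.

L_z,max/|L| = 0.9354

|L| = 2√14 ℏ ≈ 7.4833ℏ, while L_z,max = lℏ = 7ℏ.
L_z,max/|L| = 7/√56 = 0.9354.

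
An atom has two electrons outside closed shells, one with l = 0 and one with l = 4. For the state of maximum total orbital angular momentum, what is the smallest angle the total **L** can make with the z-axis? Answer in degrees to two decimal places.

θ_min ≈ 26.57°

L runs from |0 − 4| = 4 to 0 + 4 = 4.
L ∈ {4}.
The maximum is L = 4, with |L_tot| = ℏ√(4·5) = 2√5 ℏ.
The minimum angle with z is arccos(4/√20) ≈ 26.57°.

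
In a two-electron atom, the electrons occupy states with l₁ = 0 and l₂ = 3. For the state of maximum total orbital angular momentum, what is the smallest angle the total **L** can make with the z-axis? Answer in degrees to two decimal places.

By the triangle rule, |l₁ − l₂| ≤ L ≤ l₁ + l₂.
Allowed values: L = 3.
The maximum is L = 3, with |L_tot| = ℏ√(3·4) = 2√3 ℏ.
The minimum angle with z is arccos(3/√12) ≈ 30.00°.

θ_min ≈ 30.00°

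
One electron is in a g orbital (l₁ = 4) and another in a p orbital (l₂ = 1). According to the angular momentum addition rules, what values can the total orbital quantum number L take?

L runs from |4 − 1| = 3 to 4 + 1 = 5.
L ∈ {3, 4, 5}.

L = 3, 4, 5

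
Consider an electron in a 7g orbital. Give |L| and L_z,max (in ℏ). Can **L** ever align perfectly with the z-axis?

The 7g subshell has l = 4.
|L| = 2√5 ℏ ≈ 4.4721ℏ, while L_z,max = lℏ = 4ℏ.
Since |L| > L_z,max, the vector can never point exactly along z; the closest it comes is θ_min = arccos(4/√20) ≈ 26.6°.

No: L_z,max = 4ℏ < |L| = 2√5 ℏ ≈ 4.472ℏ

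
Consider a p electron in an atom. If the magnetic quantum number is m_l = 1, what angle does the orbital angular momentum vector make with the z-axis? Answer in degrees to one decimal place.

For a p orbital, l = 1.
|L|² = l(l+1)ℏ² = 2ℏ², so |L| = √2 ℏ.
L_z = m_l ℏ = 1ℏ.
cos θ = L_z/|L| = 1/√2, so θ ≈ 45.0°.

θ ≈ 45.0°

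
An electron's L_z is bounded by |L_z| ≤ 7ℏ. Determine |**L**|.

Since max m_l = l, l = 7.
|L| = ℏ√(l(l+1)) = 2√14 ℏ.

|L| = 2√14 ℏ ≈ 7.483ℏ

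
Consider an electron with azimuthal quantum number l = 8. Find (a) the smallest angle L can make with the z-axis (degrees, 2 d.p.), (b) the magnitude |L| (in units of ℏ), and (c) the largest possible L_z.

θ_min ≈ 19.47°; |L| = 6√2 ℏ ≈ 8.485ℏ; L_z,max = 8ℏ

cos θ_min = 8/√72, so θ_min ≈ 19.47°.
|L| = ℏ√(8·9) = 6√2 ℏ ≈ 8.485ℏ.
L_z,max = lℏ = 8ℏ.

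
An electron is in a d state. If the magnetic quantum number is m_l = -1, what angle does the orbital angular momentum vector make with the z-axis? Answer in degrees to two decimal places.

θ ≈ 114.09°

A d state has l = 2.
|L|² = l(l+1)ℏ² = 6ℏ², so |L| = √6 ℏ.
L_z = m_l ℏ = −1ℏ.
cos θ = L_z/|L| = -1/√6, so θ ≈ 114.09°.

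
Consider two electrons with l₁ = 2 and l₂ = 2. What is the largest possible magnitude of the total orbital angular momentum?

Angular momentum addition gives L = |l₁ − l₂|, …, l₁ + l₂.
So L can be 0, 1, 2, 3, 4.
The largest magnitude corresponds to L = 4: |L_tot| = ℏ√(4·5) = 2√5 ℏ.

|L_tot|_max = 2√5 ℏ ≈ 4.472ℏ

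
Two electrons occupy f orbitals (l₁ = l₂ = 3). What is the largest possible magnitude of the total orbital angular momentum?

|L_tot|_max = √42 ℏ ≈ 6.481ℏ

L runs from |3 − 3| = 0 to 3 + 3 = 6.
Allowed values: L = 0, 1, 2, 3, 4, 5, 6.
The largest magnitude corresponds to L = 6: |L_tot| = ℏ√(6·7) = √42 ℏ.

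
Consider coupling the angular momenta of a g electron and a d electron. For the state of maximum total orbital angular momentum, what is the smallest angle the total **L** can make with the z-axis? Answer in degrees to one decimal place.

By the triangle rule, |l₁ − l₂| ≤ L ≤ l₁ + l₂.
So L can be 2, 3, 4, 5, 6.
The maximum is L = 6, with |L_tot| = ℏ√(6·7) = √42 ℏ.
The minimum angle with z is arccos(6/√42) ≈ 22.2°.

θ_min ≈ 22.2°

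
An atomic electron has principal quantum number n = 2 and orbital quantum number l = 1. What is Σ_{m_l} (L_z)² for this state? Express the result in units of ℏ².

The allowed m_l values are -1, 0, 1.
Summing m² from −1 to 1: Σ m_l² = 2.

Σ(L_z)² = 2 ℏ²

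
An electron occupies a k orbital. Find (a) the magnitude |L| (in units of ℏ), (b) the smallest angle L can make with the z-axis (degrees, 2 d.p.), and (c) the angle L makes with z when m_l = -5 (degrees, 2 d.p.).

K corresponds to l = 7.
|L| = ℏ√(7·8) = 2√14 ℏ ≈ 7.483ℏ.
cos θ_min = 7/√56, so θ_min ≈ 20.70°.
For m_l = -5: cos θ = -5/√56, θ ≈ 131.92°.

|L| = 2√14 ℏ ≈ 7.483ℏ; θ_min ≈ 20.70°; θ(m_l=-5) ≈ 131.92°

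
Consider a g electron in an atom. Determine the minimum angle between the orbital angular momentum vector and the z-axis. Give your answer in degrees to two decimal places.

θ_min ≈ 26.57°

The letter g corresponds to l = 4.
|L| = ℏ√(l(l+1)) = 2√5 ℏ.
The smallest angle corresponds to the largest L_z, i.e. m_l = l = 4, giving L_z = 4ℏ.
cos θ_min = 4/√20, so θ_min ≈ 26.57°.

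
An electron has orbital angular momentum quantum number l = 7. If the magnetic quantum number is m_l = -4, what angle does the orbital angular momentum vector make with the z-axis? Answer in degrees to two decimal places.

|L|² = l(l+1)ℏ² = 56ℏ², so |L| = 2√14 ℏ.
L_z = m_l ℏ = −4ℏ.
cos θ = L_z/|L| = -4/√56, so θ ≈ 122.31°.

θ ≈ 122.31°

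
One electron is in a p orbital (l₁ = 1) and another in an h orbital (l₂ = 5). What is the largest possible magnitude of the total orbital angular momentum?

|L_tot|_max = √42 ℏ ≈ 6.481ℏ

The total orbital quantum number L ranges from |l₁ − l₂| to l₁ + l₂ in integer steps.
Allowed values: L = 4, 5, 6.
The largest magnitude corresponds to L = 6: |L_tot| = ℏ√(6·7) = √42 ℏ.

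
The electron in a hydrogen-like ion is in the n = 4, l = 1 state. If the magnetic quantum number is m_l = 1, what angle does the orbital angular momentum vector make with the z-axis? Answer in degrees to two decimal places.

|L| = ℏ√(l(l+1)) = √2 ℏ.
L_z = m_l ℏ = 1ℏ.
cos θ = L_z/|L| = 1/√2, so θ ≈ 45.00°.

θ ≈ 45.00°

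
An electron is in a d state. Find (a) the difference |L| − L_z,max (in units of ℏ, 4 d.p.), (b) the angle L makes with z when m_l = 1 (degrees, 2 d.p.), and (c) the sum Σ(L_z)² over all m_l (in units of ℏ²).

|L|−L_z,max ≈ 0.4495ℏ; θ(m_l=1) ≈ 65.91°; Σ(L_z)² = 10 ℏ²

The letter d corresponds to l = 2.
|L| − L_z,max = (√6 − 2)ℏ ≈ 0.4495ℏ.
For m_l = 1: cos θ = 1/√6, θ ≈ 65.91°.
Σ m_l² = 10, so Σ(L_z)² = 10 ℏ².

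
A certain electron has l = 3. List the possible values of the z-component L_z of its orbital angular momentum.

L_z = m_l ℏ with m_l ranging from −l to +l in integer steps.
For l = 3: m_l ∈ {-3, -2, -1, 0, 1, 2, 3}.

L_z ∈ {−3ℏ, −2ℏ, −ℏ, 0, ℏ, 2ℏ, 3ℏ}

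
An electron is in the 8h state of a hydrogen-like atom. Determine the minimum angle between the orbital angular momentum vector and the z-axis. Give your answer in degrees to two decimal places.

θ_min ≈ 24.09°

The 8h subshell has l = 5.
|L|² = l(l+1)ℏ² = 30ℏ², so |L| = √30 ℏ.
The smallest angle corresponds to the largest L_z, i.e. m_l = l = 5, giving L_z = 5ℏ.
cos θ_min = 5/√30, so θ_min ≈ 24.09°.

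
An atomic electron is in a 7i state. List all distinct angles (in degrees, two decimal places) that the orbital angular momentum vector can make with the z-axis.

θ ∈ {22.21°, 39.51°, 51.89°, 62.42°, 72.02°, 81.12°, 90.00°, 98.88°, 107.98°, 117.58°, 128.11°, 140.49°, 157.79°}

7i means n = 7, l = 6.
|L|² = l(l+1)ℏ² = 42ℏ², so |L| = √42 ℏ.
cos θ = m_l/√42 for each m_l ∈ {-6, -5, -4, -3, -2, -1, 0, 1, 2, 3, 4, 5, 6}.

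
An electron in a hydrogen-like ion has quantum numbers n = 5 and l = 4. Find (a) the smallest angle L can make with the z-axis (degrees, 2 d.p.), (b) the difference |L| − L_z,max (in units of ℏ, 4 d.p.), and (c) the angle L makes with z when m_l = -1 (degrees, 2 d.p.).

cos θ_min = 4/√20, so θ_min ≈ 26.57°.
|L| − L_z,max = (2√5 − 4)ℏ ≈ 0.4721ℏ.
For m_l = -1: cos θ = -1/√20, θ ≈ 102.92°.

θ_min ≈ 26.57°; |L|−L_z,max ≈ 0.4721ℏ; θ(m_l=-1) ≈ 102.92°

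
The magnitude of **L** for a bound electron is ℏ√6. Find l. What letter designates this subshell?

(|L|/ℏ)² = l(l+1) = 6.
l² + l − 6 = 0 ⇒ l = 2.

l = 2 (d orbital)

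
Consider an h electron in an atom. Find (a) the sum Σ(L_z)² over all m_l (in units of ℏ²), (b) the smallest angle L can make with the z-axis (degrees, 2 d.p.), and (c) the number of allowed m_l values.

Σ(L_z)² = 110 ℏ²; θ_min ≈ 24.09°; 11 values

The letter h corresponds to l = 5.
Σ m_l² = 110, so Σ(L_z)² = 110 ℏ².
cos θ_min = 5/√30, so θ_min ≈ 24.09°.
There are 2l+1 = 11 values of m_l.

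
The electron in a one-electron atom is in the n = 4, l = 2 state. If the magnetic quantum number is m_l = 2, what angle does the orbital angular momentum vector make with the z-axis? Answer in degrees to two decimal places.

θ ≈ 35.26°

|L| = √(l(l+1)) ℏ = √6 ℏ.
L_z = m_l ℏ = 2ℏ.
cos θ = L_z/|L| = 2/√6, so θ ≈ 35.26°.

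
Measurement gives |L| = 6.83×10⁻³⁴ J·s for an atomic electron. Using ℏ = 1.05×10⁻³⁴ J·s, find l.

l = 6

In units of ℏ, |L| ≈ 6.505.
l(l+1) ≈ 6.505² ≈ 42.31, so l = 6.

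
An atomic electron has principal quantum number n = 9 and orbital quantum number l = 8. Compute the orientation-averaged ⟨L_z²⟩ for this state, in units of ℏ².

⟨L_z²⟩ = 24 ℏ²

m_l runs from −8 to 8, i.e. {-8, -7, -6, -5, -4, -3, -2, -1, 0, 1, 2, 3, 4, 5, 6, 7, 8}.
Average of L_z² over 17 states: 408/17 ℏ² = 24 ℏ².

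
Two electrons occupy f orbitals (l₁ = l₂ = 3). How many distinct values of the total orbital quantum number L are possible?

Angular momentum addition gives L = |l₁ − l₂|, …, l₁ + l₂.
So L can be 0, 1, 2, 3, 4, 5, 6.
That is 7 values.

7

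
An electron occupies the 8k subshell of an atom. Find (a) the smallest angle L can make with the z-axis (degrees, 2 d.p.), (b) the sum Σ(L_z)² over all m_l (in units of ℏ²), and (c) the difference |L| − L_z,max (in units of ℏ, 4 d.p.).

θ_min ≈ 20.70°; Σ(L_z)² = 280 ℏ²; |L|−L_z,max ≈ 0.4833ℏ

The 8k subshell has l = 7.
cos θ_min = 7/√56, so θ_min ≈ 20.70°.
Σ m_l² = 280, so Σ(L_z)² = 280 ℏ².
|L| − L_z,max = (2√14 − 7)ℏ ≈ 0.4833ℏ.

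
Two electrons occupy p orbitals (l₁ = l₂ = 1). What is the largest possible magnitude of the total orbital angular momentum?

Angular momentum addition gives L = |l₁ − l₂|, …, l₁ + l₂.
L ∈ {0, 1, 2}.
The largest magnitude corresponds to L = 2: |L_tot| = ℏ√(2·3) = √6 ℏ.

|L_tot|_max = √6 ℏ ≈ 2.449ℏ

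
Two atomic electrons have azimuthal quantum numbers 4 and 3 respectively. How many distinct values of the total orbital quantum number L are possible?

7

L runs from |4 − 3| = 1 to 4 + 3 = 7.
L ∈ {1, 2, 3, 4, 5, 6, 7}.
That is 7 values.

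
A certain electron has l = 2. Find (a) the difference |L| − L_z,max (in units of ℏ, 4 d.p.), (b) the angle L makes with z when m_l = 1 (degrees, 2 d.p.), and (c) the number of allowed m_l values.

|L|−L_z,max ≈ 0.4495ℏ; θ(m_l=1) ≈ 65.91°; 5 values

|L| − L_z,max = (√6 − 2)ℏ ≈ 0.4495ℏ.
For m_l = 1: cos θ = 1/√6, θ ≈ 65.91°.
There are 2l+1 = 5 values of m_l.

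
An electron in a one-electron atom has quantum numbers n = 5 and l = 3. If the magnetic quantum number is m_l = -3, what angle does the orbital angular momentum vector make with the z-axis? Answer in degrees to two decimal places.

|L|² = l(l+1)ℏ² = 12ℏ², so |L| = 2√3 ℏ.
L_z = m_l ℏ = −3ℏ.
cos θ = L_z/|L| = -3/√12, so θ ≈ 150.00°.

θ ≈ 150.00°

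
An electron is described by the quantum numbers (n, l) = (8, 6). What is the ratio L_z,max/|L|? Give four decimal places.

L_z,max/|L| = 0.9258

|L| = √42 ℏ ≈ 6.4807ℏ, while L_z,max = lℏ = 6ℏ.
L_z,max/|L| = 6/√42 = 0.9258.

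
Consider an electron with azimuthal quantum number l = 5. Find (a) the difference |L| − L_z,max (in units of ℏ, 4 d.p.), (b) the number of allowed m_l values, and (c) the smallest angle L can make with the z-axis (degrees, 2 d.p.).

|L| − L_z,max = (√30 − 5)ℏ ≈ 0.4772ℏ.
There are 2l+1 = 11 values of m_l.
cos θ_min = 5/√30, so θ_min ≈ 24.09°.

|L|−L_z,max ≈ 0.4772ℏ; 11 values; θ_min ≈ 24.09°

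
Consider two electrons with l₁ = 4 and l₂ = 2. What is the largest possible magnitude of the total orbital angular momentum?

|L_tot|_max = √42 ℏ ≈ 6.481ℏ

The total orbital quantum number L ranges from |l₁ − l₂| to l₁ + l₂ in integer steps.
So L can be 2, 3, 4, 5, 6.
The largest magnitude corresponds to L = 6: |L_tot| = ℏ√(6·7) = √42 ℏ.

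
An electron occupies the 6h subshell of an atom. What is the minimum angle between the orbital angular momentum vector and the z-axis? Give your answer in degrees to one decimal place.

The 6h subshell has l = 5.
|L| = √(l(l+1)) ℏ = √30 ℏ.
The smallest angle corresponds to the largest L_z, i.e. m_l = l = 5, giving L_z = 5ℏ.
cos θ_min = 5/√30, so θ_min ≈ 24.1°.

θ_min ≈ 24.1°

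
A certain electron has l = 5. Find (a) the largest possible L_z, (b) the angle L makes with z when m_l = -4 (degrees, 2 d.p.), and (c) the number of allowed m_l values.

L_z,max = 5ℏ; θ(m_l=-4) ≈ 136.91°; 11 values

L_z,max = lℏ = 5ℏ.
For m_l = -4: cos θ = -4/√30, θ ≈ 136.91°.
There are 2l+1 = 11 values of m_l.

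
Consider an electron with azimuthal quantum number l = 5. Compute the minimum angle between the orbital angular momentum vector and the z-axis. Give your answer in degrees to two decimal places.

θ_min ≈ 24.09°

|L|² = l(l+1)ℏ² = 30ℏ², so |L| = √30 ℏ.
The smallest angle corresponds to the largest L_z, i.e. m_l = l = 5, giving L_z = 5ℏ.
cos θ_min = 5/√30, so θ_min ≈ 24.09°.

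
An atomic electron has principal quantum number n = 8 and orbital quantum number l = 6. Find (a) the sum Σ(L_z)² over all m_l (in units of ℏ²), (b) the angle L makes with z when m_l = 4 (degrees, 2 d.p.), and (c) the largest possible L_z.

Σ m_l² = 182, so Σ(L_z)² = 182 ℏ².
For m_l = 4: cos θ = 4/√42, θ ≈ 51.89°.
L_z,max = lℏ = 6ℏ.

Σ(L_z)² = 182 ℏ²; θ(m_l=4) ≈ 51.89°; L_z,max = 6ℏ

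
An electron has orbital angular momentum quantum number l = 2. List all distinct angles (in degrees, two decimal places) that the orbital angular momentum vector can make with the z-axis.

θ ∈ {35.26°, 65.91°, 90.00°, 114.09°, 144.74°}

|L|² = l(l+1)ℏ² = 6ℏ², so |L| = √6 ℏ.
cos θ = m_l/√6 for each m_l ∈ {-2, -1, 0, 1, 2}.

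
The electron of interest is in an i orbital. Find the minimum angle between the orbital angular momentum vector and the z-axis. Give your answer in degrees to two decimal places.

θ_min ≈ 22.21°

The letter i corresponds to l = 6.
|L| = ℏ√(l(l+1)) = √42 ℏ.
The smallest angle corresponds to the largest L_z, i.e. m_l = l = 6, giving L_z = 6ℏ.
cos θ_min = 6/√42, so θ_min ≈ 22.21°.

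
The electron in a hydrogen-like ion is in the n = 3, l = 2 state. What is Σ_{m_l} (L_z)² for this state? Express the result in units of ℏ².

Σ(L_z)² = 10 ℏ²

The allowed m_l values are -2, -1, 0, 1, 2.
Σ m_l² = l(l+1)(2l+1)/3 = 2·3·5/3 = 10.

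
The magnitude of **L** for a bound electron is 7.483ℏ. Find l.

Since |L|² = l(l+1)ℏ², l(l+1) = 56.
The positive root is l = 7.

l = 7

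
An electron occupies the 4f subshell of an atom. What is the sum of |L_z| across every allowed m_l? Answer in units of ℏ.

For 4f, l = 3.
m_l ∈ {-3, -2, -1, 0, 1, 2, 3}.
Σ|m_l| = l(l+1) = 12.

Σ|L_z| = 12 ℏ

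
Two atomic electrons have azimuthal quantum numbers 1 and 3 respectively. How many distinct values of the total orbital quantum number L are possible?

L runs from |1 − 3| = 2 to 1 + 3 = 4.
L ∈ {2, 3, 4}.
That is 3 values.

3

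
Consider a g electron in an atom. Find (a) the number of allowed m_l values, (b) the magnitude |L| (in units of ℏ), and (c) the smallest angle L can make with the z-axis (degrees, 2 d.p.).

A g state has l = 4.
There are 2l+1 = 9 values of m_l.
|L| = ℏ√(4·5) = 2√5 ℏ ≈ 4.472ℏ.
cos θ_min = 4/√20, so θ_min ≈ 26.57°.

9 values; |L| = 2√5 ℏ ≈ 4.472ℏ; θ_min ≈ 26.57°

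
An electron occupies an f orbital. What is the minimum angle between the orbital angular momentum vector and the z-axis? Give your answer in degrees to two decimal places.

θ_min ≈ 30.00°

For an f orbital, l = 3.
|L|² = l(l+1)ℏ² = 12ℏ², so |L| = 2√3 ℏ.
The smallest angle corresponds to the largest L_z, i.e. m_l = l = 3, giving L_z = 3ℏ.
cos θ_min = 3/√12, so θ_min ≈ 30.00°.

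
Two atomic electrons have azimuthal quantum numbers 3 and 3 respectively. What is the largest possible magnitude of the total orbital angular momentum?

The total orbital quantum number L ranges from |l₁ − l₂| to l₁ + l₂ in integer steps.
Allowed values: L = 0, 1, 2, 3, 4, 5, 6.
The largest magnitude corresponds to L = 6: |L_tot| = ℏ√(6·7) = √42 ℏ.

|L_tot|_max = √42 ℏ ≈ 6.481ℏ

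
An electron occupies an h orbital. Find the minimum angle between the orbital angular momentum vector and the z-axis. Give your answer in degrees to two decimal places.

An h state has l = 5.
|L| = ℏ√(l(l+1)) = √30 ℏ.
The smallest angle corresponds to the largest L_z, i.e. m_l = l = 5, giving L_z = 5ℏ.
cos θ_min = 5/√30, so θ_min ≈ 24.09°.

θ_min ≈ 24.09°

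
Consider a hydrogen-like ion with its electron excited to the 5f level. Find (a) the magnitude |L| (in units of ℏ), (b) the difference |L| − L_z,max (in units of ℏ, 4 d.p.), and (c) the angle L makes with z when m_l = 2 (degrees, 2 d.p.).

|L| = 2√3 ℏ ≈ 3.464ℏ; |L|−L_z,max ≈ 0.4641ℏ; θ(m_l=2) ≈ 54.74°

The 5f level has l = 3.
|L| = ℏ√(3·4) = 2√3 ℏ ≈ 3.464ℏ.
|L| − L_z,max = (2√3 − 3)ℏ ≈ 0.4641ℏ.
For m_l = 2: cos θ = 2/√12, θ ≈ 54.74°.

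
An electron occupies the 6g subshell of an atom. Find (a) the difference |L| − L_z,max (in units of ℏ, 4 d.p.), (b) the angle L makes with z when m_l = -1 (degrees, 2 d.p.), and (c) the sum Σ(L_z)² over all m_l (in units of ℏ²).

6g means n = 6, l = 4.
|L| − L_z,max = (2√5 − 4)ℏ ≈ 0.4721ℏ.
For m_l = -1: cos θ = -1/√20, θ ≈ 102.92°.
Σ m_l² = 60, so Σ(L_z)² = 60 ℏ².

|L|−L_z,max ≈ 0.4721ℏ; θ(m_l=-1) ≈ 102.92°; Σ(L_z)² = 60 ℏ²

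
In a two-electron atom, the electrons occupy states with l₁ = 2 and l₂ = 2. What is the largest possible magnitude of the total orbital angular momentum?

By the triangle rule, |l₁ − l₂| ≤ L ≤ l₁ + l₂.
Allowed values: L = 0, 1, 2, 3, 4.
The largest magnitude corresponds to L = 4: |L_tot| = ℏ√(4·5) = 2√5 ℏ.

|L_tot|_max = 2√5 ℏ ≈ 4.472ℏ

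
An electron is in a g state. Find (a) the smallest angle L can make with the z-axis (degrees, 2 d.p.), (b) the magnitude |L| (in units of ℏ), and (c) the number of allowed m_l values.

A g state has l = 4.
cos θ_min = 4/√20, so θ_min ≈ 26.57°.
|L| = ℏ√(4·5) = 2√5 ℏ ≈ 4.472ℏ.
There are 2l+1 = 9 values of m_l.

θ_min ≈ 26.57°; |L| = 2√5 ℏ ≈ 4.472ℏ; 9 values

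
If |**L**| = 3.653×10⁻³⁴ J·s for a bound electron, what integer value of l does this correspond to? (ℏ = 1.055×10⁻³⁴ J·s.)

l = 3

Dividing by ℏ: |L|/ℏ ≈ 3.463.
Set l(l+1) = 11.99; the integer solution is l = 3.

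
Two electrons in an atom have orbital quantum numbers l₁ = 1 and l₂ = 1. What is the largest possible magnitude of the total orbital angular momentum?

|L_tot|_max = √6 ℏ ≈ 2.449ℏ

By the triangle rule, |l₁ − l₂| ≤ L ≤ l₁ + l₂.
So L can be 0, 1, 2.
The largest magnitude corresponds to L = 2: |L_tot| = ℏ√(2·3) = √6 ℏ.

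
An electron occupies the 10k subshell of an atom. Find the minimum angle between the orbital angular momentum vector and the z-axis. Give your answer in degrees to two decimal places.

For 10k, l = 7.
|L|² = l(l+1)ℏ² = 56ℏ², so |L| = 2√14 ℏ.
The smallest angle corresponds to the largest L_z, i.e. m_l = l = 7, giving L_z = 7ℏ.
cos θ_min = 7/√56, so θ_min ≈ 20.70°.

θ_min ≈ 20.70°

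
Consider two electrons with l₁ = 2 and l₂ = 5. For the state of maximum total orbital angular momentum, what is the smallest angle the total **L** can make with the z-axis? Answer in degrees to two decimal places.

θ_min ≈ 20.70°

Angular momentum addition gives L = |l₁ − l₂|, …, l₁ + l₂.
Allowed values: L = 3, 4, 5, 6, 7.
The maximum is L = 7, with |L_tot| = ℏ√(7·8) = 2√14 ℏ.
The minimum angle with z is arccos(7/√56) ≈ 20.70°.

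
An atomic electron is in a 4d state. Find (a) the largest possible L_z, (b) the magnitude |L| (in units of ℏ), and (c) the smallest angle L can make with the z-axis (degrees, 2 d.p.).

The 4d subshell has l = 2.
L_z,max = lℏ = 2ℏ.
|L| = ℏ√(2·3) = √6 ℏ ≈ 2.449ℏ.
cos θ_min = 2/√6, so θ_min ≈ 35.26°.

L_z,max = 2ℏ; |L| = √6 ℏ ≈ 2.449ℏ; θ_min ≈ 35.26°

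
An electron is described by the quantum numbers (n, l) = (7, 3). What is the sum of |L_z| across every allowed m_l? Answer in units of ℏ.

m_l runs from −3 to 3, i.e. {-3, -2, -1, 0, 1, 2, 3}.
Σ|m_l| = l(l+1) = 12.

Σ|L_z| = 12 ℏ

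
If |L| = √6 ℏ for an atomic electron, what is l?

|L| = ℏ√(l(l+1)), so l(l+1) = 6.
The positive root is l = 2.

l = 2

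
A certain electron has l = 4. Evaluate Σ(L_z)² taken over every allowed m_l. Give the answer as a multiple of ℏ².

m_l runs from −4 to 4, i.e. {-4, -3, -2, -1, 0, 1, 2, 3, 4}.
Σ m_l² = 2·(1 + 4 + 9 + 16) = 60.

Σ(L_z)² = 60 ℏ²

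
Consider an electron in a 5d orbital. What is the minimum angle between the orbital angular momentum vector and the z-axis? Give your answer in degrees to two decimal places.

θ_min ≈ 35.26°

For 5d, l = 2.
|L| = √(l(l+1)) ℏ = √6 ℏ.
The smallest angle corresponds to the largest L_z, i.e. m_l = l = 2, giving L_z = 2ℏ.
cos θ_min = 2/√6, so θ_min ≈ 35.26°.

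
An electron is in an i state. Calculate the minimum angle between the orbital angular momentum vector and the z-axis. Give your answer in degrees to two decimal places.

For an i orbital, l = 6.
|L|² = l(l+1)ℏ² = 42ℏ², so |L| = √42 ℏ.
The smallest angle corresponds to the largest L_z, i.e. m_l = l = 6, giving L_z = 6ℏ.
cos θ_min = 6/√42, so θ_min ≈ 22.21°.

θ_min ≈ 22.21°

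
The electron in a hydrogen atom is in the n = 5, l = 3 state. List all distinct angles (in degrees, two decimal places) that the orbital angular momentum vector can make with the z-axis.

|L| = ℏ√(l(l+1)) = 2√3 ℏ.
cos θ = m_l/√12 for each m_l ∈ {-3, -2, -1, 0, 1, 2, 3}.

θ ∈ {30.00°, 54.74°, 73.22°, 90.00°, 106.78°, 125.26°, 150.00°}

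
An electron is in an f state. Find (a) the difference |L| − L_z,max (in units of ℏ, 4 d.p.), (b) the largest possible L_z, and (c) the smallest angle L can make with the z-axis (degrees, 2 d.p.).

|L|−L_z,max ≈ 0.4641ℏ; L_z,max = 3ℏ; θ_min ≈ 30.00°

The letter f corresponds to l = 3.
|L| − L_z,max = (2√3 − 3)ℏ ≈ 0.4641ℏ.
L_z,max = lℏ = 3ℏ.
cos θ_min = 3/√12, so θ_min ≈ 30.00°.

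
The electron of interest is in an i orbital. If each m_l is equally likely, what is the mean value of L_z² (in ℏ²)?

⟨L_z²⟩ = 14 ℏ²

An i state has l = 6.
m_l ∈ {-6, -5, -4, -3, -2, -1, 0, 1, 2, 3, 4, 5, 6}.
⟨L_z²⟩ = ℏ²·l(l+1)/3 = 14ℏ².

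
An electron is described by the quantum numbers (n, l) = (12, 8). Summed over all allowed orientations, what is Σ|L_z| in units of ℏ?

The allowed m_l values are -8, -7, -6, -5, -4, -3, -2, -1, 0, 1, 2, 3, 4, 5, 6, 7, 8.
Σ|m_l| = 2·8(8+1)/2 = 72.

Σ|L_z| = 72 ℏ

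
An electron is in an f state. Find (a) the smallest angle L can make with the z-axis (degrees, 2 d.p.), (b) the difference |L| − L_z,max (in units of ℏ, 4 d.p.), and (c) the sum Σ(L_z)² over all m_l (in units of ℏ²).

The letter f corresponds to l = 3.
cos θ_min = 3/√12, so θ_min ≈ 30.00°.
|L| − L_z,max = (2√3 − 3)ℏ ≈ 0.4641ℏ.
Σ m_l² = 28, so Σ(L_z)² = 28 ℏ².

θ_min ≈ 30.00°; |L|−L_z,max ≈ 0.4641ℏ; Σ(L_z)² = 28 ℏ²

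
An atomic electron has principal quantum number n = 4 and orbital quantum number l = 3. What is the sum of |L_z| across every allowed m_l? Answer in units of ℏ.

m_l ∈ {-3, -2, -1, 0, 1, 2, 3}.
Σ|m_l| = 2(1+2+…+3) = 12.

Σ|L_z| = 12 ℏ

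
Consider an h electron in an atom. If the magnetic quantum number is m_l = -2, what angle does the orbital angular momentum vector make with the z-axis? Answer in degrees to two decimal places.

θ ≈ 111.42°

An h state has l = 5.
|L|² = l(l+1)ℏ² = 30ℏ², so |L| = √30 ℏ.
L_z = m_l ℏ = −2ℏ.
cos θ = L_z/|L| = -2/√30, so θ ≈ 111.42°.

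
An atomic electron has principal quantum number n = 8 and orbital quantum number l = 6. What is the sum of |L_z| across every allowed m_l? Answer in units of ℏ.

Σ|L_z| = 42 ℏ

m_l ∈ {-6, -5, -4, -3, -2, -1, 0, 1, 2, 3, 4, 5, 6}.
Σ|m_l| = l(l+1) = 42.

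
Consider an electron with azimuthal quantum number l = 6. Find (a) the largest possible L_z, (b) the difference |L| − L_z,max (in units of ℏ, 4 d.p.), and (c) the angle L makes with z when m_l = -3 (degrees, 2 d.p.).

L_z,max = 6ℏ; |L|−L_z,max ≈ 0.4807ℏ; θ(m_l=-3) ≈ 117.58°

L_z,max = lℏ = 6ℏ.
|L| − L_z,max = (√42 − 6)ℏ ≈ 0.4807ℏ.
For m_l = -3: cos θ = -3/√42, θ ≈ 117.58°.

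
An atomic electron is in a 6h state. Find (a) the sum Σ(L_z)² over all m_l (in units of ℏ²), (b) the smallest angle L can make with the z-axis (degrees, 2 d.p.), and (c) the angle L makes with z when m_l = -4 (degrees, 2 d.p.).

The 6h subshell has l = 5.
Σ m_l² = 110, so Σ(L_z)² = 110 ℏ².
cos θ_min = 5/√30, so θ_min ≈ 24.09°.
For m_l = -4: cos θ = -4/√30, θ ≈ 136.91°.

Σ(L_z)² = 110 ℏ²; θ_min ≈ 24.09°; θ(m_l=-4) ≈ 136.91°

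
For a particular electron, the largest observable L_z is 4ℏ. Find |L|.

|L| = 2√5 ℏ ≈ 4.472ℏ

Since max m_l = l, l = 4.
Then |L| = ℏ√(4·5) = 2√5 ℏ.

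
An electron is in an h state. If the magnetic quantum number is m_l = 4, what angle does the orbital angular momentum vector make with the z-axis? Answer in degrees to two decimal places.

An h state has l = 5.
|L| = √(l(l+1)) ℏ = √30 ℏ.
L_z = m_l ℏ = 4ℏ.
cos θ = L_z/|L| = 4/√30, so θ ≈ 43.09°.

θ ≈ 43.09°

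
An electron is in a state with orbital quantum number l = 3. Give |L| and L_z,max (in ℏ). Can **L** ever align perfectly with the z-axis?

|L| = 2√3 ℏ ≈ 3.4641ℏ, while L_z,max = lℏ = 3ℏ.
Since |L| > L_z,max, the vector can never point exactly along z; the closest it comes is θ_min = arccos(3/√12) ≈ 30.0°.

No: L_z,max = 3ℏ < |L| = 2√3 ℏ ≈ 3.464ℏ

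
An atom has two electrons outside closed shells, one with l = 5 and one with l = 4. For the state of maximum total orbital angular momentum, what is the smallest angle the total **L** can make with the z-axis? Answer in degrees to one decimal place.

θ_min ≈ 18.4°

The total orbital quantum number L ranges from |l₁ − l₂| to l₁ + l₂ in integer steps.
So L can be 1, 2, 3, 4, 5, 6, 7, 8, 9.
The maximum is L = 9, with |L_tot| = ℏ√(9·10) = 3√10 ℏ.
The minimum angle with z is arccos(9/√90) ≈ 18.4°.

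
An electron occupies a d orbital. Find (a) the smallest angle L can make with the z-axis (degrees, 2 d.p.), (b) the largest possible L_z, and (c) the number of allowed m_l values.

θ_min ≈ 35.26°; L_z,max = 2ℏ; 5 values

For a d orbital, l = 2.
cos θ_min = 2/√6, so θ_min ≈ 35.26°.
L_z,max = lℏ = 2ℏ.
There are 2l+1 = 5 values of m_l.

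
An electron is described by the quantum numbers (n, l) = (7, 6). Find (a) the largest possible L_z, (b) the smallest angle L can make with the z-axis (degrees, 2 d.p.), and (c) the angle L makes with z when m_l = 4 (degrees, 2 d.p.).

L_z,max = lℏ = 6ℏ.
cos θ_min = 6/√42, so θ_min ≈ 22.21°.
For m_l = 4: cos θ = 4/√42, θ ≈ 51.89°.

L_z,max = 6ℏ; θ_min ≈ 22.21°; θ(m_l=4) ≈ 51.89°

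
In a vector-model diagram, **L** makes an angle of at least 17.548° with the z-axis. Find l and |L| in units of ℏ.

At minimum angle, m_l = l, so cos θ = l/√(l(l+1)); cos²θ = l/(l+1) = 0.9091.
Thus l = 0.9091/(1 − 0.9091) ≈ 10.
Then |L| = ℏ√(10·11) = √110 ℏ.

l = 10, |L| = √110 ℏ ≈ 10.488ℏ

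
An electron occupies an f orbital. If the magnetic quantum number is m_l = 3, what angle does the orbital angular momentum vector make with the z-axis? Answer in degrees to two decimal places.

The letter f corresponds to l = 3.
|L|² = l(l+1)ℏ² = 12ℏ², so |L| = 2√3 ℏ.
L_z = m_l ℏ = 3ℏ.
cos θ = L_z/|L| = 3/√12, so θ ≈ 30.00°.

θ ≈ 30.00°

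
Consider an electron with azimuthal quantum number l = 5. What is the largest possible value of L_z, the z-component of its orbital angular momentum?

L_z = m_l ℏ with m_l ∈ {−5, …, 5}; the maximum is m_l = 5.

L_z,max = 5ℏ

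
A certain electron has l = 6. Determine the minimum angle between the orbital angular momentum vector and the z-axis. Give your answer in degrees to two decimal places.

θ_min ≈ 22.21°

|L|² = l(l+1)ℏ² = 42ℏ², so |L| = √42 ℏ.
The smallest angle corresponds to the largest L_z, i.e. m_l = l = 6, giving L_z = 6ℏ.
cos θ_min = 6/√42, so θ_min ≈ 22.21°.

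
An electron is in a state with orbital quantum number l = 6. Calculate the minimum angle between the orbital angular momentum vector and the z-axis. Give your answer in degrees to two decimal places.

θ_min ≈ 22.21°

|L|² = l(l+1)ℏ² = 42ℏ², so |L| = √42 ℏ.
The smallest angle corresponds to the largest L_z, i.e. m_l = l = 6, giving L_z = 6ℏ.
cos θ_min = 6/√42, so θ_min ≈ 22.21°.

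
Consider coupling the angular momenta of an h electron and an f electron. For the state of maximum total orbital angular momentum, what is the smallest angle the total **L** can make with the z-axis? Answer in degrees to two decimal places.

L runs from |5 − 3| = 2 to 5 + 3 = 8.
Allowed values: L = 2, 3, 4, 5, 6, 7, 8.
The maximum is L = 8, with |L_tot| = ℏ√(8·9) = 6√2 ℏ.
The minimum angle with z is arccos(8/√72) ≈ 19.47°.

θ_min ≈ 19.47°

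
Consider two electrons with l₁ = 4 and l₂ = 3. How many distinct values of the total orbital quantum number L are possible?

By the triangle rule, |l₁ − l₂| ≤ L ≤ l₁ + l₂.
So L can be 1, 2, 3, 4, 5, 6, 7.
That is 7 values.

7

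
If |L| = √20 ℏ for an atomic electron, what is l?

(|L|/ℏ)² = l(l+1) = 20.
l² + l − 20 = 0 ⇒ l = 4.

l = 4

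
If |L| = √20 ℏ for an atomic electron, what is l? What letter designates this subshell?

|L| = ℏ√(l(l+1)), so l(l+1) = 20.
l² + l − 20 = 0 ⇒ l = 4.

l = 4 (g orbital)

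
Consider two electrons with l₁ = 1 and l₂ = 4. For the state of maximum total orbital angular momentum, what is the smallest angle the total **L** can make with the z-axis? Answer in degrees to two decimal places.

Angular momentum addition gives L = |l₁ − l₂|, …, l₁ + l₂.
L ∈ {3, 4, 5}.
The maximum is L = 5, with |L_tot| = ℏ√(5·6) = √30 ℏ.
The minimum angle with z is arccos(5/√30) ≈ 24.09°.

θ_min ≈ 24.09°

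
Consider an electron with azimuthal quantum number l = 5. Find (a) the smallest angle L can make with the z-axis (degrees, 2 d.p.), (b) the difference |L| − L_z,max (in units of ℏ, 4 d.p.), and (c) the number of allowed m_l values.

θ_min ≈ 24.09°; |L|−L_z,max ≈ 0.4772ℏ; 11 values

cos θ_min = 5/√30, so θ_min ≈ 24.09°.
|L| − L_z,max = (√30 − 5)ℏ ≈ 0.4772ℏ.
There are 2l+1 = 11 values of m_l.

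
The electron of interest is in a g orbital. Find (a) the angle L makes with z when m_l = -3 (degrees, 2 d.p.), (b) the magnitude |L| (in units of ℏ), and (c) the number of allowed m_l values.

For a g orbital, l = 4.
For m_l = -3: cos θ = -3/√20, θ ≈ 132.13°.
|L| = ℏ√(4·5) = 2√5 ℏ ≈ 4.472ℏ.
There are 2l+1 = 9 values of m_l.

θ(m_l=-3) ≈ 132.13°; |L| = 2√5 ℏ ≈ 4.472ℏ; 9 values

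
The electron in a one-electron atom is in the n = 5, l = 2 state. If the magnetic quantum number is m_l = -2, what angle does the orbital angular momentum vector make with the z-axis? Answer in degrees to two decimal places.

θ ≈ 144.74°

|L| = ℏ√(l(l+1)) = √6 ℏ.
L_z = m_l ℏ = −2ℏ.
cos θ = L_z/|L| = -2/√6, so θ ≈ 144.74°.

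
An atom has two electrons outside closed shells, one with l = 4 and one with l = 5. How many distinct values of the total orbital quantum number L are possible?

9

L runs from |4 − 5| = 1 to 4 + 5 = 9.
So L can be 1, 2, 3, 4, 5, 6, 7, 8, 9.
That is 9 values.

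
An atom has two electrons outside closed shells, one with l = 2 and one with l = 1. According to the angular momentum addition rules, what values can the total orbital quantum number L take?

L = 1, 2, 3

Angular momentum addition gives L = |l₁ − l₂|, …, l₁ + l₂.
Allowed values: L = 1, 2, 3.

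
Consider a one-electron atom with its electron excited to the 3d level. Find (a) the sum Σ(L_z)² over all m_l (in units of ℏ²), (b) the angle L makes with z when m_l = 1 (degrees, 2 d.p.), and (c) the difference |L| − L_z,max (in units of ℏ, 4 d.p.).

The 3d level has l = 2.
Σ m_l² = 10, so Σ(L_z)² = 10 ℏ².
For m_l = 1: cos θ = 1/√6, θ ≈ 65.91°.
|L| − L_z,max = (√6 − 2)ℏ ≈ 0.4495ℏ.

Σ(L_z)² = 10 ℏ²; θ(m_l=1) ≈ 65.91°; |L|−L_z,max ≈ 0.4495ℏ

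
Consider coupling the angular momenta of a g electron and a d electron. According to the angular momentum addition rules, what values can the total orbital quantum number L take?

L = 2, 3, 4, 5, 6

The total orbital quantum number L ranges from |l₁ − l₂| to l₁ + l₂ in integer steps.
So L can be 2, 3, 4, 5, 6.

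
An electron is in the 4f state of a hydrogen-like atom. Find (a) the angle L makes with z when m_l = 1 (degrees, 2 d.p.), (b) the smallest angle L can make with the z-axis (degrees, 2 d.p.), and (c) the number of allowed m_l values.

The 4f subshell has l = 3.
For m_l = 1: cos θ = 1/√12, θ ≈ 73.22°.
cos θ_min = 3/√12, so θ_min ≈ 30.00°.
There are 2l+1 = 7 values of m_l.

θ(m_l=1) ≈ 73.22°; θ_min ≈ 30.00°; 7 values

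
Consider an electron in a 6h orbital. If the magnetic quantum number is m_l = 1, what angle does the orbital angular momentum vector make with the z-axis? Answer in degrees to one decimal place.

θ ≈ 79.5°

The 6h subshell has l = 5.
|L| = ℏ√(l(l+1)) = √30 ℏ.
L_z = m_l ℏ = 1ℏ.
cos θ = L_z/|L| = 1/√30, so θ ≈ 79.5°.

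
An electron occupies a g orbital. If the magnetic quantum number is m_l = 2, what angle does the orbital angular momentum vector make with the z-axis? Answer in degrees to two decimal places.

For a g orbital, l = 4.
|L|² = l(l+1)ℏ² = 20ℏ², so |L| = 2√5 ℏ.
L_z = m_l ℏ = 2ℏ.
cos θ = L_z/|L| = 2/√20, so θ ≈ 63.43°.

θ ≈ 63.43°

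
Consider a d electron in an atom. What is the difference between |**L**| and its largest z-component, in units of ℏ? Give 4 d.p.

The letter d corresponds to l = 2.
|L| = √6 ℏ ≈ 2.4495ℏ, while L_z,max = lℏ = 2ℏ.
The difference is (√6 − 2)ℏ ≈ 0.4495ℏ.

|L| − L_z,max ≈ 0.4495ℏ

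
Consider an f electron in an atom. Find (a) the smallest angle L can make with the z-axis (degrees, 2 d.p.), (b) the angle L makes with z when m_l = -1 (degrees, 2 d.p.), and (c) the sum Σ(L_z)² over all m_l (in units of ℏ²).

For an f orbital, l = 3.
cos θ_min = 3/√12, so θ_min ≈ 30.00°.
For m_l = -1: cos θ = -1/√12, θ ≈ 106.78°.
Σ m_l² = 28, so Σ(L_z)² = 28 ℏ².

θ_min ≈ 30.00°; θ(m_l=-1) ≈ 106.78°; Σ(L_z)² = 28 ℏ²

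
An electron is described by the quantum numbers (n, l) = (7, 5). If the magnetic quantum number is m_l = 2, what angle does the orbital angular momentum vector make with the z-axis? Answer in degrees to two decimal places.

θ ≈ 68.58°

|L|² = l(l+1)ℏ² = 30ℏ², so |L| = √30 ℏ.
L_z = m_l ℏ = 2ℏ.
cos θ = L_z/|L| = 2/√30, so θ ≈ 68.58°.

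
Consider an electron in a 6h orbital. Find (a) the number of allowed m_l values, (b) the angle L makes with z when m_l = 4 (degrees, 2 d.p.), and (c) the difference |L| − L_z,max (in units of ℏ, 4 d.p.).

For 6h, l = 5.
There are 2l+1 = 11 values of m_l.
For m_l = 4: cos θ = 4/√30, θ ≈ 43.09°.
|L| − L_z,max = (√30 − 5)ℏ ≈ 0.4772ℏ.

11 values; θ(m_l=4) ≈ 43.09°; |L|−L_z,max ≈ 0.4772ℏ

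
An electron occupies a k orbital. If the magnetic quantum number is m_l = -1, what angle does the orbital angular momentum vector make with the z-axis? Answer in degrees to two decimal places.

The letter k corresponds to l = 7.
|L| = ℏ√(l(l+1)) = 2√14 ℏ.
L_z = m_l ℏ = −1ℏ.
cos θ = L_z/|L| = -1/√56, so θ ≈ 97.68°.

θ ≈ 97.68°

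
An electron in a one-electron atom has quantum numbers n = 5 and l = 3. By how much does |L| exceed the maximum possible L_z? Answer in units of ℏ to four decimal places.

|L| = 2√3 ℏ ≈ 3.4641ℏ, while L_z,max = lℏ = 3ℏ.
The difference is (2√3 − 3)ℏ ≈ 0.4641ℏ.

|L| − L_z,max ≈ 0.4641ℏ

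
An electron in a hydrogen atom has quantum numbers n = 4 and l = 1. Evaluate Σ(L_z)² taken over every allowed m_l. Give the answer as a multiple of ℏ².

Σ(L_z)² = 2 ℏ²

m_l runs from −1 to 1, i.e. {-1, 0, 1}.
Σ m_l² = l(l+1)(2l+1)/3 = 1·2·3/3 = 2.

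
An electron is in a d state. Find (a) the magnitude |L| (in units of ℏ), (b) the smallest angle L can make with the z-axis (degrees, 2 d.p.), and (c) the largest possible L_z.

|L| = √6 ℏ ≈ 2.449ℏ; θ_min ≈ 35.26°; L_z,max = 2ℏ

A d state has l = 2.
|L| = ℏ√(2·3) = √6 ℏ ≈ 2.449ℏ.
cos θ_min = 2/√6, so θ_min ≈ 35.26°.
L_z,max = lℏ = 2ℏ.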